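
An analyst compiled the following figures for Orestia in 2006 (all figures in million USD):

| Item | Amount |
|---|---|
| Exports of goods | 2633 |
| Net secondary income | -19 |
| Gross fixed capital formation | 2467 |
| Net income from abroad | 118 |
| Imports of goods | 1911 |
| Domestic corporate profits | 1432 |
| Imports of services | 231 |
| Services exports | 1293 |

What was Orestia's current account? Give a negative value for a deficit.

Goods balance = 2633 - 1911 = 722
Services balance = 1293 - 231 = 1062
Trade balance (goods + services) = 722 + 1062 = 1784
Net primary income = 118
Net secondary income = -19
Current account = 1784 + 118 + (-19) = 1883

1883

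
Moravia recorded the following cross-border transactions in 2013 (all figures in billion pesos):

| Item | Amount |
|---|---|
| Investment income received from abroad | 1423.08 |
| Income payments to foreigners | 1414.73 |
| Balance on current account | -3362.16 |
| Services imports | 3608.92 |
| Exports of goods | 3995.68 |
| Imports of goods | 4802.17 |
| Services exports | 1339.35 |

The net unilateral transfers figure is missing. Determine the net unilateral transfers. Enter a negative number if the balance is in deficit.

-294.45

Current account = goods balance + services balance + net primary income + net secondary income
Sum of the known components = -3067.71
Net unilateral transfers = CA - (known components) = -3362.16 - (-3067.71) = -294.45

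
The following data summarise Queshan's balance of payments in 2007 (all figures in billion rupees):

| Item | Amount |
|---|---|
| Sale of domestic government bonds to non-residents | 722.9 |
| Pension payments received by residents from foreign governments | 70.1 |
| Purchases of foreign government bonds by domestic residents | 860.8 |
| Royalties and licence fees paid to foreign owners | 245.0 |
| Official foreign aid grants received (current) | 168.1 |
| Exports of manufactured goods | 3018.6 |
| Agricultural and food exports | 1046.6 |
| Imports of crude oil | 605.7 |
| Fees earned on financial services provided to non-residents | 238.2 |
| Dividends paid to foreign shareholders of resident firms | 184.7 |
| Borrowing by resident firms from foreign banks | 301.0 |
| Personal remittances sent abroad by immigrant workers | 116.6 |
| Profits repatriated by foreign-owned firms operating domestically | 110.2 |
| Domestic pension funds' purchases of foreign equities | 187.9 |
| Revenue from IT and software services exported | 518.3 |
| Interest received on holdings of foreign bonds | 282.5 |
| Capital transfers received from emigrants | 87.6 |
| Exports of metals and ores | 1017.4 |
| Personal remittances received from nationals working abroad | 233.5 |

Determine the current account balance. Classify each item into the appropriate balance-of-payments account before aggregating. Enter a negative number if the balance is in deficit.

Goods: 1046.6 + 1017.4 + 3018.6 - 605.7 = 4476.9
Services: -245.0 + 518.3 + 238.2 = 511.5
Primary income: 282.5 - 184.7 - 110.2 = -12.4
Secondary income: 168.1 + 70.1 - 116.6 + 233.5 = 355.1
Current account = 4476.9 + 511.5 + (-12.4) + 355.1 = 5331.1
(Excluded from the current account — financial account: sale of domestic government bonds to non-residents 722.9, purchases of foreign government bonds by domestic residents 860.8, borrowing by resident firms from foreign banks 301.0, domestic pension funds' purchases of foreign equities 187.9; capital account: capital transfers received from emigrants 87.6.)

5331.1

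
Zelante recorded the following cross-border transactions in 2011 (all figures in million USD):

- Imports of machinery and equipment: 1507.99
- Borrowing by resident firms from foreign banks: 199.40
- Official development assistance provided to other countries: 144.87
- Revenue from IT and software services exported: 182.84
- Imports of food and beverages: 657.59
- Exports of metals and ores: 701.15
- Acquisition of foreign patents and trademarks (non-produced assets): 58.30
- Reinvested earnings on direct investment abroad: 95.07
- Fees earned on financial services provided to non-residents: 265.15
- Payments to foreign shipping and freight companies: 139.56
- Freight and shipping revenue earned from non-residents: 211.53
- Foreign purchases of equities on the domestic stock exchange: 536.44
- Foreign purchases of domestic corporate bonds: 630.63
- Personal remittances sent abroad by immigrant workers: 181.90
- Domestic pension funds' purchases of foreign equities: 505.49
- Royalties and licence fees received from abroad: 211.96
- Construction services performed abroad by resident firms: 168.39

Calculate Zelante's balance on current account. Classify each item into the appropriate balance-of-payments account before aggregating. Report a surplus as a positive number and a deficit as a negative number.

Goods: -657.59 - 1507.99 + 701.15 = -1464.43
Services: 211.53 + 168.39 + 182.84 + 265.15 + 211.96 - 139.56 = 900.31
Primary income: 95.07
Secondary income: -181.90 - 144.87 = -326.77
Current account = (-1464.43) + 900.31 + 95.07 + (-326.77) = -795.82
(Excluded from the current account — financial account: borrowing by resident firms from foreign banks 199.40, foreign purchases of equities on the domestic stock exchange 536.44, foreign purchases of domestic corporate bonds 630.63, domestic pension funds' purchases of foreign equities 505.49; capital account: acquisition of foreign patents and trademarks (non-produced assets) 58.30.)

-795.82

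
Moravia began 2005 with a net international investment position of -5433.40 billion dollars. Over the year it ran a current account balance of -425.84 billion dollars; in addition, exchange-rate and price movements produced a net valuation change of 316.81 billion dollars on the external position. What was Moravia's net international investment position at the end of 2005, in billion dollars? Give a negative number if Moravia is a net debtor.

-5542.43

Change in NIIP = current account + net valuation change = -425.84 + 316.81 = -109.03
End-of-year NIIP = -5433.40 + (-109.03) = -5542.43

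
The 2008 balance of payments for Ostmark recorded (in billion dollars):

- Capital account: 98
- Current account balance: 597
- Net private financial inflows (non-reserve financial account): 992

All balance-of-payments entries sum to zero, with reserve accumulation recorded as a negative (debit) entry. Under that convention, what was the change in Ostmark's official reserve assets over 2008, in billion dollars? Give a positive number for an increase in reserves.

1687

Official reserve transactions balance = -(597 + 98 + 992) = -1687
An accumulation of reserves is recorded as a debit (negative entry), so the change in the stock of reserves is the negative of that balance.
Change in official reserves = -(-1687) = 1687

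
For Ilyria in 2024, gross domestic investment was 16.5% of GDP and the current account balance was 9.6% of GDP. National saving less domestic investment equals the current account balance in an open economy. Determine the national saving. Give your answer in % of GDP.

26.1

S - I = CA (net lending to the rest of the world).
S = I + CA = 16.5 + 9.6 = 26.1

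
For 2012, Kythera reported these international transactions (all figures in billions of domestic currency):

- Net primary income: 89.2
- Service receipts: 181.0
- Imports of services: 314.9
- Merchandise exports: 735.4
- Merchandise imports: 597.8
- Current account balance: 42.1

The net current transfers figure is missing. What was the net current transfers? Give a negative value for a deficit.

-50.8

Current account = goods balance + services balance + net primary income + net secondary income
Sum of the known components = 92.9
Net current transfers = CA - (known components) = 42.1 - 92.9 = -50.8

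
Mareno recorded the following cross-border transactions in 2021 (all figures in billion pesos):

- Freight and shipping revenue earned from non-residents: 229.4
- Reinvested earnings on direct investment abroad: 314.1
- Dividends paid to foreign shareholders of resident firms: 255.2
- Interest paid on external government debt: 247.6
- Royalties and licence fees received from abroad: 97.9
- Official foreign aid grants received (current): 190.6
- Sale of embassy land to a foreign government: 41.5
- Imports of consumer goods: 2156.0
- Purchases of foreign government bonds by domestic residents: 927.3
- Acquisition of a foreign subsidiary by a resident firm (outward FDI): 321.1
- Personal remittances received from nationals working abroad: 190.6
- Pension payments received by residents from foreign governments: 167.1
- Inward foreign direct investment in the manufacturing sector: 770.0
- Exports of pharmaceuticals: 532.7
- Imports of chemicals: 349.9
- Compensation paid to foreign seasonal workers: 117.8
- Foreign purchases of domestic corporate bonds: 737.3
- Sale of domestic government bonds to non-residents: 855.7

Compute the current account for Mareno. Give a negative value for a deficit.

Goods: -349.9 + 532.7 - 2156.0 = -1973.2
Services: 229.4 + 97.9 = 327.3
Primary income: -247.6 - 117.8 + 314.1 - 255.2 = -306.5
Secondary income: 190.6 + 167.1 + 190.6 = 548.3
Current account = (-1973.2) + 327.3 + (-306.5) + 548.3 = -1404.1
(Excluded from the current account — capital account: sale of embassy land to a foreign government 41.5; financial account: purchases of foreign government bonds by domestic residents 927.3, acquisition of a foreign subsidiary by a resident firm (outward FDI) 321.1, inward foreign direct investment in the manufacturing sector 770.0, foreign purchases of domestic corporate bonds 737.3, sale of domestic government bonds to non-residents 855.7.)

-1404.1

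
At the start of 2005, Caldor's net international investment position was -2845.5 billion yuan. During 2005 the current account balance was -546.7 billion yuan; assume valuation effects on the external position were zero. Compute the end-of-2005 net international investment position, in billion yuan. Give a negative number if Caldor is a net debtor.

-3392.2

With no valuation effects, change in NIIP = current account = -546.7
End-of-year NIIP = -2845.5 + (-546.7) = -3392.2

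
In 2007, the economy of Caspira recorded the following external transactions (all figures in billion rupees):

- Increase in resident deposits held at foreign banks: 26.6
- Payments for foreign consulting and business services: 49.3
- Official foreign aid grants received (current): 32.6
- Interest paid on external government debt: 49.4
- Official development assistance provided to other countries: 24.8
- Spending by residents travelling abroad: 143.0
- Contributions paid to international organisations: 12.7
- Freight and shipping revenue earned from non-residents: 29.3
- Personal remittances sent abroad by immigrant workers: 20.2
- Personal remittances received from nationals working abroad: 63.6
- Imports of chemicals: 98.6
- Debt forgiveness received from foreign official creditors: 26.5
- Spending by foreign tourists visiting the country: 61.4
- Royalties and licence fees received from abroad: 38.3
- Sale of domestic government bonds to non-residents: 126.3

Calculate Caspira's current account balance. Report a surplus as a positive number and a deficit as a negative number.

-172.8

Goods: -98.6
Services: -143.0 + 38.3 + 61.4 - 49.3 + 29.3 = -63.3
Primary income: -49.4
Secondary income: -24.8 - 20.2 + 32.6 + 63.6 - 12.7 = 38.5
Current account = (-98.6) + (-63.3) + (-49.4) + 38.5 = -172.8
(Excluded from the current account — financial account: increase in resident deposits held at foreign banks 26.6, sale of domestic government bonds to non-residents 126.3; capital account: debt forgiveness received from foreign official creditors 26.5.)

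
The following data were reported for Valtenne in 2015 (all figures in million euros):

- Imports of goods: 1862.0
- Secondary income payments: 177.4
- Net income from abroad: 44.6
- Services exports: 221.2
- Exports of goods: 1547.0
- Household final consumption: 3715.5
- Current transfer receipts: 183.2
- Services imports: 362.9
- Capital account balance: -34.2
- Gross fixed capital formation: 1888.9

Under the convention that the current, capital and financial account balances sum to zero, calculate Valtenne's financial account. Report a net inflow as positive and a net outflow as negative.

440.5

Goods balance = 1547.0 - 1862.0 = -315.0
Services balance = 221.2 - 362.9 = -141.7
Trade balance (goods + services) = -315.0 + (-141.7) = -456.7
Net primary income = 44.6
Net secondary income = 183.2 - 177.4 = 5.8
Current account = -456.7 + 44.6 + 5.8 = -406.3
Financial account = -(-406.3 + (-34.2)) = 440.5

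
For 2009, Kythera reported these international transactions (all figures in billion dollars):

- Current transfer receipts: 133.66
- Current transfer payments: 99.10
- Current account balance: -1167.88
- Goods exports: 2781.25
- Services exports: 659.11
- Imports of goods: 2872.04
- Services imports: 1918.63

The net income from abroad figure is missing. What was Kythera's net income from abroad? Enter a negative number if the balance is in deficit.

Current account = goods balance + services balance + net primary income + net secondary income
Sum of the known components = -1315.75
Net income from abroad = CA - (known components) = -1167.88 - (-1315.75) = 147.87

147.87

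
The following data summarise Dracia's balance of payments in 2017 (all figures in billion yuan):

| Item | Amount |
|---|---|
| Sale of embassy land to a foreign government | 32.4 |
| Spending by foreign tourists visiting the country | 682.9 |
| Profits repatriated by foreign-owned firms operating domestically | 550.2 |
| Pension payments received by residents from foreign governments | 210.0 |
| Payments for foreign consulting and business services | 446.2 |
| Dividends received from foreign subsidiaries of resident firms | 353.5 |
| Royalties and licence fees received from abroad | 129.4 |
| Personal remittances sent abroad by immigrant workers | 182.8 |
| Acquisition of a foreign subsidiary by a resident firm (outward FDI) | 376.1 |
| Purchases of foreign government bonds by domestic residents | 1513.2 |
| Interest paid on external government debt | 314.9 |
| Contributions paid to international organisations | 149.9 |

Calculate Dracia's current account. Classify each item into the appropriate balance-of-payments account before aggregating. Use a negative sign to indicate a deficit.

Services: 682.9 - 446.2 + 129.4 = 366.1
Primary income: 353.5 - 314.9 - 550.2 = -511.6
Secondary income: -182.8 - 149.9 + 210.0 = -122.7
Current account = 366.1 + (-511.6) + (-122.7) = -268.2
(Excluded from the current account — capital account: sale of embassy land to a foreign government 32.4; financial account: acquisition of a foreign subsidiary by a resident firm (outward FDI) 376.1, purchases of foreign government bonds by domestic residents 1513.2.)

-268.2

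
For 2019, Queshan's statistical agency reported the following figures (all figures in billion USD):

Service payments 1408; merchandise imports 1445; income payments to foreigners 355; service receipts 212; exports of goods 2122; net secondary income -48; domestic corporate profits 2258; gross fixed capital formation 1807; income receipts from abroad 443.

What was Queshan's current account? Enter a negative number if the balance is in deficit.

Goods balance = 2122 - 1445 = 677
Services balance = 212 - 1408 = -1196
Trade balance (goods + services) = 677 + (-1196) = -519
Net primary income = 443 - 355 = 88
Net secondary income = -48
Current account = -519 + 88 + (-48) = -479

-479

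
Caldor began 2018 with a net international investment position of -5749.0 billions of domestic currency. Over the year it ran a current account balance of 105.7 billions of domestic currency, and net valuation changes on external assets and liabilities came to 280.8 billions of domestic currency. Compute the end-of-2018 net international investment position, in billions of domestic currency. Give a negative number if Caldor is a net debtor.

Change in NIIP = current account + net valuation change = 105.7 + 280.8 = 386.5
End-of-year NIIP = -5749.0 + 386.5 = -5362.5

-5362.5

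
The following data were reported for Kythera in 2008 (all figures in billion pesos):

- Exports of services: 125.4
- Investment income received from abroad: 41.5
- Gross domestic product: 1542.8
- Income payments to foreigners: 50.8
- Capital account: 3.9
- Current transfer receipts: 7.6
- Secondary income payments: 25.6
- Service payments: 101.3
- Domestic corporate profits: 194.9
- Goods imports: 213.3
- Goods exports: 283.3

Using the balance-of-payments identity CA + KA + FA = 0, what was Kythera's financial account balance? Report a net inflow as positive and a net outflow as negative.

-70.7

Goods balance = 283.3 - 213.3 = 70.0
Services balance = 125.4 - 101.3 = 24.1
Trade balance (goods + services) = 70.0 + 24.1 = 94.1
Net primary income = 41.5 - 50.8 = -9.3
Net secondary income = 7.6 - 25.6 = -18.0
Current account = 94.1 + (-9.3) + (-18.0) = 66.8
Financial account = -(66.8 + 3.9) = -70.7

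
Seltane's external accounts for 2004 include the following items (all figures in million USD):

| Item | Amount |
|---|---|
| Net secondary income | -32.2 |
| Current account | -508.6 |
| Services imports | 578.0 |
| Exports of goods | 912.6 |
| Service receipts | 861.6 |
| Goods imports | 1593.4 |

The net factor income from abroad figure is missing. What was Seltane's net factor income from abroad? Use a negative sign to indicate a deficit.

-79.2

Current account = goods balance + services balance + net primary income + net secondary income
Sum of the known components = -429.4
Net factor income from abroad = CA - (known components) = -508.6 - (-429.4) = -79.2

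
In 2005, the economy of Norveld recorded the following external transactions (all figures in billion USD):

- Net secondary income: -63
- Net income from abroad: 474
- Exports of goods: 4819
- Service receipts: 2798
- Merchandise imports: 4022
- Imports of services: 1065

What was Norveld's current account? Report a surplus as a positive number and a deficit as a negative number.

Goods balance = 4819 - 4022 = 797
Services balance = 2798 - 1065 = 1733
Trade balance (goods + services) = 797 + 1733 = 2530
Net primary income = 474
Net secondary income = -63
Current account = 2530 + 474 + (-63) = 2941

2941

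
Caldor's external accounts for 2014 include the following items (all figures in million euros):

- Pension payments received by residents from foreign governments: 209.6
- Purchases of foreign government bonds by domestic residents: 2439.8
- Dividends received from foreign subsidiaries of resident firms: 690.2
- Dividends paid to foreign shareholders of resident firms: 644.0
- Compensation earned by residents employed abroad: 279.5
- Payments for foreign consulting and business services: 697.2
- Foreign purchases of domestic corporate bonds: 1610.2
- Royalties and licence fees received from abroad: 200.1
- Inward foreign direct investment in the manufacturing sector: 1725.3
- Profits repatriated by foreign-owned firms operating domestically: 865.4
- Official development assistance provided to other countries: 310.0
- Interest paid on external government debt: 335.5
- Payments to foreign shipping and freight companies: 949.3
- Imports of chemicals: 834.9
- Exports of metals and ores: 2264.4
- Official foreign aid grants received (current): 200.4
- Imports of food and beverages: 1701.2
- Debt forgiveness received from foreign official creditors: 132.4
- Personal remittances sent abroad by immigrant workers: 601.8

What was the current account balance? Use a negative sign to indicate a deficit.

Goods: -1701.2 + 2264.4 - 834.9 = -271.7
Services: 200.1 - 697.2 - 949.3 = -1446.4
Primary income: 690.2 - 335.5 - 644.0 + 279.5 - 865.4 = -875.2
Secondary income: -310.0 - 601.8 + 209.6 + 200.4 = -501.8
Current account = (-271.7) + (-1446.4) + (-875.2) + (-501.8) = -3095.1
(Excluded from the current account — financial account: purchases of foreign government bonds by domestic residents 2439.8, foreign purchases of domestic corporate bonds 1610.2, inward foreign direct investment in the manufacturing sector 1725.3; capital account: debt forgiveness received from foreign official creditors 132.4.)

-3095.1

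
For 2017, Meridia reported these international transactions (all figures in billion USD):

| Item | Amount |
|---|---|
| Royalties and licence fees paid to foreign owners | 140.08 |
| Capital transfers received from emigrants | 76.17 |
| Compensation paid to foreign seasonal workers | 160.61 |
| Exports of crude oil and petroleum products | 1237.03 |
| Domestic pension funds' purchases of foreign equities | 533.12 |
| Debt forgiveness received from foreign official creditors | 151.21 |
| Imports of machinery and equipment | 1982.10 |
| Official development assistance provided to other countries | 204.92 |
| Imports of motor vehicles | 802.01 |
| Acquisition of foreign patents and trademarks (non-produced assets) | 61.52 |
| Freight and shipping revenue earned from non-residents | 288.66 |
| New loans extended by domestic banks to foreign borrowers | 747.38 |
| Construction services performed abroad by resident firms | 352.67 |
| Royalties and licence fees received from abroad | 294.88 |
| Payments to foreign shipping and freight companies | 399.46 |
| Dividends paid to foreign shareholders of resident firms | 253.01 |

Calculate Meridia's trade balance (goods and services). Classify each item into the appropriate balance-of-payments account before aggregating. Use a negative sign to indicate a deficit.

Goods: 1237.03 - 1982.10 - 802.01 = -1547.08
Services: -399.46 + 352.67 + 288.66 - 140.08 + 294.88 = 396.67
Trade balance = -1547.08 + 396.67 = -1150.41
(Excluded from the trade balance — capital account: capital transfers received from emigrants 76.17, debt forgiveness received from foreign official creditors 151.21, acquisition of foreign patents and trademarks (non-produced assets) 61.52; primary income: compensation paid to foreign seasonal workers 160.61, dividends paid to foreign shareholders of resident firms 253.01; financial account: domestic pension funds' purchases of foreign equities 533.12, new loans extended by domestic banks to foreign borrowers 747.38; secondary income: official development assistance provided to other countries 204.92.)

-1150.41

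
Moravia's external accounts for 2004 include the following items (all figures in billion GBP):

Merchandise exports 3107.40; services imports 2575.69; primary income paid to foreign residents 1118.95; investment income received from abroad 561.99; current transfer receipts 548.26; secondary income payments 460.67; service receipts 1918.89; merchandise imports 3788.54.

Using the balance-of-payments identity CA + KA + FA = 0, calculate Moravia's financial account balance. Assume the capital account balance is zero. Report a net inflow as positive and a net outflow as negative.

1807.31

Goods balance = 3107.40 - 3788.54 = -681.14
Services balance = 1918.89 - 2575.69 = -656.80
Trade balance (goods + services) = -681.14 + (-656.80) = -1337.94
Net primary income = 561.99 - 1118.95 = -556.96
Net secondary income = 548.26 - 460.67 = 87.59
Current account = -1337.94 + (-556.96) + 87.59 = -1807.31
Financial account = -(-1807.31) = 1807.31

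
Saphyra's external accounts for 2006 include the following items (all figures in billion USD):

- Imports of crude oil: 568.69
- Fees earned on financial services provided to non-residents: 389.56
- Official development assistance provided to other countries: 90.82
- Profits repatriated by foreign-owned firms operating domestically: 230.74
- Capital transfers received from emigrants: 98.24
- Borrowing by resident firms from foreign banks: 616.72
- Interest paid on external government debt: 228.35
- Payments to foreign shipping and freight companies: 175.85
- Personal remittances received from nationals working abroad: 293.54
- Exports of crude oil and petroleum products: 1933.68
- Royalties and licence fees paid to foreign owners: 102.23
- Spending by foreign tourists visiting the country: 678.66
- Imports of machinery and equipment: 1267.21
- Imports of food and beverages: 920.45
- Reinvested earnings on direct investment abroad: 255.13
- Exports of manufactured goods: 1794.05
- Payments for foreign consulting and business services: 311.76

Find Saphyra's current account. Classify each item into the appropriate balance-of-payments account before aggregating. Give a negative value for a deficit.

1448.52

Goods: 1933.68 - 568.69 - 920.45 - 1267.21 + 1794.05 = 971.38
Services: 389.56 + 678.66 - 102.23 - 175.85 - 311.76 = 478.38
Primary income: -228.35 + 255.13 - 230.74 = -203.96
Secondary income: -90.82 + 293.54 = 202.72
Current account = 971.38 + 478.38 + (-203.96) + 202.72 = 1448.52
(Excluded from the current account — capital account: capital transfers received from emigrants 98.24; financial account: borrowing by resident firms from foreign banks 616.72.)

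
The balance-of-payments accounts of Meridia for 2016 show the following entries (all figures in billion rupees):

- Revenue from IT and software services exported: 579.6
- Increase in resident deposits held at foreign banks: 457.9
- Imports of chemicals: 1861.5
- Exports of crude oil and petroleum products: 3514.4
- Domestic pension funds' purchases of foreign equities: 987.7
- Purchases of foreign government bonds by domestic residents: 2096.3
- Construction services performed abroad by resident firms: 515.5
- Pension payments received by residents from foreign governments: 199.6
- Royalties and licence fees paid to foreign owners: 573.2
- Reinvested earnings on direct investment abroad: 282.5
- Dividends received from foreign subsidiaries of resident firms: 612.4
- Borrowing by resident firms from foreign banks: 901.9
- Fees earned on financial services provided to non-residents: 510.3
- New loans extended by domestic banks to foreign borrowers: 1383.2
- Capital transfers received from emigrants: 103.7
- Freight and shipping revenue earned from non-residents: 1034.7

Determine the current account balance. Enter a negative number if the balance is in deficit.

Goods: 3514.4 - 1861.5 = 1652.9
Services: -573.2 + 515.5 + 510.3 + 579.6 + 1034.7 = 2066.9
Primary income: 282.5 + 612.4 = 894.9
Secondary income: 199.6
Current account = 1652.9 + 2066.9 + 894.9 + 199.6 = 4814.3
(Excluded from the current account — financial account: increase in resident deposits held at foreign banks 457.9, domestic pension funds' purchases of foreign equities 987.7, purchases of foreign government bonds by domestic residents 2096.3, borrowing by resident firms from foreign banks 901.9, new loans extended by domestic banks to foreign borrowers 1383.2; capital account: capital transfers received from emigrants 103.7.)

4814.3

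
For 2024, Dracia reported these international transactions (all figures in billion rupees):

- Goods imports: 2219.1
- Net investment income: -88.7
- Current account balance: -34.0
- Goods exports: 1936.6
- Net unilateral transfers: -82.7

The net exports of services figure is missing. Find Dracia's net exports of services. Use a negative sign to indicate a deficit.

419.9

Current account = goods balance + services balance + net primary income + net secondary income
Sum of the known components = -453.9
Net exports of services = CA - (known components) = -34.0 - (-453.9) = 419.9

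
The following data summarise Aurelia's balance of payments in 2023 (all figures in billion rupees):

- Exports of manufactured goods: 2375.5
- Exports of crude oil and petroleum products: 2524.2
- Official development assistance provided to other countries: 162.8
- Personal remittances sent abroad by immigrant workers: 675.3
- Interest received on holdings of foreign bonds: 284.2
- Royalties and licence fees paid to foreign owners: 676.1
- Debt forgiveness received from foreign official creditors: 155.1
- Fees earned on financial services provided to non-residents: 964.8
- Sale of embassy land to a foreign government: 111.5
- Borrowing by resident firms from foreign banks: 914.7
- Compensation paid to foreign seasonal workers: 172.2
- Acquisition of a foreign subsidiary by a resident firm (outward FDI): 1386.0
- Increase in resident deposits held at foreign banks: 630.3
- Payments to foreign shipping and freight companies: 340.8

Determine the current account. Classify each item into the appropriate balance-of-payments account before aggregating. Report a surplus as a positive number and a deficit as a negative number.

4121.5

Goods: 2524.2 + 2375.5 = 4899.7
Services: 964.8 - 676.1 - 340.8 = -52.1
Primary income: 284.2 - 172.2 = 112.0
Secondary income: -162.8 - 675.3 = -838.1
Current account = 4899.7 + (-52.1) + 112.0 + (-838.1) = 4121.5
(Excluded from the current account — capital account: debt forgiveness received from foreign official creditors 155.1, sale of embassy land to a foreign government 111.5; financial account: borrowing by resident firms from foreign banks 914.7, acquisition of a foreign subsidiary by a resident firm (outward FDI) 1386.0, increase in resident deposits held at foreign banks 630.3.)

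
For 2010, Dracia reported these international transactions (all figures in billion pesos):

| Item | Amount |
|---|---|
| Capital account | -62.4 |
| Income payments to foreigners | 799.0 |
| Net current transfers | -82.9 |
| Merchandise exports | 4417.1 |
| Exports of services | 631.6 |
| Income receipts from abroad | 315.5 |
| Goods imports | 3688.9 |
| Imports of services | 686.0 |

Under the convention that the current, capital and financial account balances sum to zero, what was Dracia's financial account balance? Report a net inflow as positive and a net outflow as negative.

Goods balance = 4417.1 - 3688.9 = 728.2
Services balance = 631.6 - 686.0 = -54.4
Trade balance (goods + services) = 728.2 + (-54.4) = 673.8
Net primary income = 315.5 - 799.0 = -483.5
Net secondary income = -82.9
Current account = 673.8 + (-483.5) + (-82.9) = 107.4
Financial account = -(107.4 + (-62.4)) = -45.0

-45.0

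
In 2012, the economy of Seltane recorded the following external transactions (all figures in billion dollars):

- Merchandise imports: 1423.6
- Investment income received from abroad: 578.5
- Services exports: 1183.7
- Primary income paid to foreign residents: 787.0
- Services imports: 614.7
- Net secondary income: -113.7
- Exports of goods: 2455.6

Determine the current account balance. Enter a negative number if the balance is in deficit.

1278.8

Goods balance = 2455.6 - 1423.6 = 1032.0
Services balance = 1183.7 - 614.7 = 569.0
Trade balance (goods + services) = 1032.0 + 569.0 = 1601.0
Net primary income = 578.5 - 787.0 = -208.5
Net secondary income = -113.7
Current account = 1601.0 + (-208.5) + (-113.7) = 1278.8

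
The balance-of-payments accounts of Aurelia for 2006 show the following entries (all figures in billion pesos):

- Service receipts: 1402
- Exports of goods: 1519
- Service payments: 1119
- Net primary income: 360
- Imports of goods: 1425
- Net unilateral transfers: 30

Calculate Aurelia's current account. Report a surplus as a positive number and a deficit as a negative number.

Goods balance = 1519 - 1425 = 94
Services balance = 1402 - 1119 = 283
Trade balance (goods + services) = 94 + 283 = 377
Net primary income = 360
Net secondary income = 30
Current account = 377 + 360 + 30 = 767

767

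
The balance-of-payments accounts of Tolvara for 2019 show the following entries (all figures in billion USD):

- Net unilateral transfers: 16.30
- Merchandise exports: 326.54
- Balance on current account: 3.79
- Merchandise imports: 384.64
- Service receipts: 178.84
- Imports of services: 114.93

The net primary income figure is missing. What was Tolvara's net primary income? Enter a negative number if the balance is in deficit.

-18.32

Current account = goods balance + services balance + net primary income + net secondary income
Sum of the known components = 22.11
Net primary income = CA - (known components) = 3.79 - 22.11 = -18.32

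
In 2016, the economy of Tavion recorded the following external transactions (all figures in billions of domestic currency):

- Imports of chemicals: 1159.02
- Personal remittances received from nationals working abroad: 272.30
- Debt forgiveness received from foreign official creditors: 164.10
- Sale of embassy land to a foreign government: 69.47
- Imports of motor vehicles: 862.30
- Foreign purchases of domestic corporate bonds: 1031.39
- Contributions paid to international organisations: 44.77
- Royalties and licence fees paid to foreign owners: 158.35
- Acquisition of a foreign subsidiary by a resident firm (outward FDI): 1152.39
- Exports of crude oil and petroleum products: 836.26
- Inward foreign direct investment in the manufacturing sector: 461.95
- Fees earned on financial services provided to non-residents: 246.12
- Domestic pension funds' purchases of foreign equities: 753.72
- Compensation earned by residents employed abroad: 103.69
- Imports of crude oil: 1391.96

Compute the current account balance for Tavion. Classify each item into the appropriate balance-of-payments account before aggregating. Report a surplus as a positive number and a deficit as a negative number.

Goods: -862.30 - 1391.96 - 1159.02 + 836.26 = -2577.02
Services: 246.12 - 158.35 = 87.77
Primary income: 103.69
Secondary income: 272.30 - 44.77 = 227.53
Current account = (-2577.02) + 87.77 + 103.69 + 227.53 = -2158.03
(Excluded from the current account — capital account: debt forgiveness received from foreign official creditors 164.10, sale of embassy land to a foreign government 69.47; financial account: foreign purchases of domestic corporate bonds 1031.39, acquisition of a foreign subsidiary by a resident firm (outward FDI) 1152.39, inward foreign direct investment in the manufacturing sector 461.95, domestic pension funds' purchases of foreign equities 753.72.)

-2158.03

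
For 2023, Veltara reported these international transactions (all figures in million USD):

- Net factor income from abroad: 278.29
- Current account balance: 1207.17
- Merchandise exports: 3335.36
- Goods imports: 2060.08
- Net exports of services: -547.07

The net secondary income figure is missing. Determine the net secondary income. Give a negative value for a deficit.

Current account = goods balance + services balance + net primary income + net secondary income
Sum of the known components = 1006.50
Net secondary income = CA - (known components) = 1207.17 - 1006.50 = 200.67

200.67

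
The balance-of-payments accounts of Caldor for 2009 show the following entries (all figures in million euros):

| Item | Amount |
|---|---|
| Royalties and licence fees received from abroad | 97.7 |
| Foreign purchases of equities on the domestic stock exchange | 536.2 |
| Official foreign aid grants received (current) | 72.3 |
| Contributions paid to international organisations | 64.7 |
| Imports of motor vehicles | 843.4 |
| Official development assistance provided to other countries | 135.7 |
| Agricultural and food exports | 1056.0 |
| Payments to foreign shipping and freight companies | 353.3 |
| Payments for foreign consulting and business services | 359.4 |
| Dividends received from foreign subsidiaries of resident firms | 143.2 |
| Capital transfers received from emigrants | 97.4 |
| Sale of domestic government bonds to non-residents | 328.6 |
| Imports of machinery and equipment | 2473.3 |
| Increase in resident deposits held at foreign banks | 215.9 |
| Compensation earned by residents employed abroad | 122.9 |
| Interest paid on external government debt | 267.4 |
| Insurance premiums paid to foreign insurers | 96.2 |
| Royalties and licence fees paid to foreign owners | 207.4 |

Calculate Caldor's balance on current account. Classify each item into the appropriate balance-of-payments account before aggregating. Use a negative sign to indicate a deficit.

-3308.7

Goods: 1056.0 - 843.4 - 2473.3 = -2260.7
Services: -96.2 - 359.4 - 207.4 + 97.7 - 353.3 = -918.6
Primary income: 143.2 + 122.9 - 267.4 = -1.3
Secondary income: -135.7 - 64.7 + 72.3 = -128.1
Current account = (-2260.7) + (-918.6) + (-1.3) + (-128.1) = -3308.7
(Excluded from the current account — financial account: foreign purchases of equities on the domestic stock exchange 536.2, sale of domestic government bonds to non-residents 328.6, increase in resident deposits held at foreign banks 215.9; capital account: capital transfers received from emigrants 97.4.)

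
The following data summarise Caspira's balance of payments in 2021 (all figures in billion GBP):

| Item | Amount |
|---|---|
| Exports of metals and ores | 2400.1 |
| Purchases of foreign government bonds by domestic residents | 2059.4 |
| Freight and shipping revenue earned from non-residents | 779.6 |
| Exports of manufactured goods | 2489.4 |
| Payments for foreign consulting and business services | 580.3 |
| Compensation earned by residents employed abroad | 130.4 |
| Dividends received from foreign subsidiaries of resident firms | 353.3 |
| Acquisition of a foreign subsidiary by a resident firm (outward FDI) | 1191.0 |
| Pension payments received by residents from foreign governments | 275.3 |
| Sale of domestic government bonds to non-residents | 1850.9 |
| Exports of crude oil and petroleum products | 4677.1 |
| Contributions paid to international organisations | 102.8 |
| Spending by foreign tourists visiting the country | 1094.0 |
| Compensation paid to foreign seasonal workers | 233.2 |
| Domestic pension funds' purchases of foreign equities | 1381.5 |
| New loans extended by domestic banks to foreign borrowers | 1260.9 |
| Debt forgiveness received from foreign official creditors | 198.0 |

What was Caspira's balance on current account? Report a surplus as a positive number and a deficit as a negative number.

Goods: 4677.1 + 2489.4 + 2400.1 = 9566.6
Services: 1094.0 + 779.6 - 580.3 = 1293.3
Primary income: 353.3 + 130.4 - 233.2 = 250.5
Secondary income: 275.3 - 102.8 = 172.5
Current account = 9566.6 + 1293.3 + 250.5 + 172.5 = 11282.9
(Excluded from the current account — financial account: purchases of foreign government bonds by domestic residents 2059.4, acquisition of a foreign subsidiary by a resident firm (outward FDI) 1191.0, sale of domestic government bonds to non-residents 1850.9, domestic pension funds' purchases of foreign equities 1381.5, new loans extended by domestic banks to foreign borrowers 1260.9; capital account: debt forgiveness received from foreign official creditors 198.0.)

11282.9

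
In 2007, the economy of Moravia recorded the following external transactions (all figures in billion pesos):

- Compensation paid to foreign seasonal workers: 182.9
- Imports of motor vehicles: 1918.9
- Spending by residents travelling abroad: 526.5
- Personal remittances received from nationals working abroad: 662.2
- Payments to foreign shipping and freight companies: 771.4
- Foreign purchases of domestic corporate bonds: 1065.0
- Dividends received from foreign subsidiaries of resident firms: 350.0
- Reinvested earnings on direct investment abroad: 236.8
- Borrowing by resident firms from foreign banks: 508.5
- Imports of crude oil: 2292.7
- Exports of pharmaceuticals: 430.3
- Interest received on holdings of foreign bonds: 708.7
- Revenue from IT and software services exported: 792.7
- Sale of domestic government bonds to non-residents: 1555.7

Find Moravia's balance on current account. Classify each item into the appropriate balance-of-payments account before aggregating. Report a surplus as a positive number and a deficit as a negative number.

Goods: -2292.7 - 1918.9 + 430.3 = -3781.3
Services: 792.7 - 771.4 - 526.5 = -505.2
Primary income: 708.7 + 236.8 + 350.0 - 182.9 = 1112.6
Secondary income: 662.2
Current account = (-3781.3) + (-505.2) + 1112.6 + 662.2 = -2511.7
(Excluded from the current account — financial account: foreign purchases of domestic corporate bonds 1065.0, borrowing by resident firms from foreign banks 508.5, sale of domestic government bonds to non-residents 1555.7.)

-2511.7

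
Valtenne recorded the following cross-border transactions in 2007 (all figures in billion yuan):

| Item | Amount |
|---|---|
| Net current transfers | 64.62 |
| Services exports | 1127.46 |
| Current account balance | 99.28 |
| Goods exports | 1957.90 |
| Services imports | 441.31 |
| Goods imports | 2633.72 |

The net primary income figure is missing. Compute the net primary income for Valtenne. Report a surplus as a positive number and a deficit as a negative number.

24.33

Current account = goods balance + services balance + net primary income + net secondary income
Sum of the known components = 74.95
Net primary income = CA - (known components) = 99.28 - 74.95 = 24.33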